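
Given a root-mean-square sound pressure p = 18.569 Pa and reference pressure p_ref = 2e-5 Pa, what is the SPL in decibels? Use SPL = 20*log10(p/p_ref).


p / p_ref = 18.569 / 2e-5 = 928450
SPL = 20 * log10(928450) = 119.36 dB


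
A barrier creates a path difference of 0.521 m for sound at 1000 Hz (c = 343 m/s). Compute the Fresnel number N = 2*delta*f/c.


N = 2*delta*f/c = 2*delta/lambda, where lambda = c/f
lambda = 343 / 1000 = 0.343 m
N = 2 * 0.521 / 0.343 = 3.0379


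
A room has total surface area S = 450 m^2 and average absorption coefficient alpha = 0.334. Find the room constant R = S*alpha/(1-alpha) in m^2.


R = 450 * 0.334 / (1 - 0.334) = 225.68 m^2


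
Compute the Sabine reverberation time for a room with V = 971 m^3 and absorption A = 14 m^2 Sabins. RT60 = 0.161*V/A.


RT60 = 0.161 * 971 / 14 = 11.167 s


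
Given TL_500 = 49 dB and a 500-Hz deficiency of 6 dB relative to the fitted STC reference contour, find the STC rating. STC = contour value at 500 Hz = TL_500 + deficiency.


By ASTM E413, STC = value of the fitted reference contour at 500 Hz.
Contour value at 500 Hz = TL_500 + deficiency = 49 + 6 = 55
STC = 55


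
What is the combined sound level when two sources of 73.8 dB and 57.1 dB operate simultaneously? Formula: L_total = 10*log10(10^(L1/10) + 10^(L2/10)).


10^(73.8/10) = 2.39883e+07
10^(57.1/10) = 512861
Sum = 2.39883e+07 + 512861 = 2.45012e+07
L_total = 10*log10(2.45012e+07) = 73.892 dB


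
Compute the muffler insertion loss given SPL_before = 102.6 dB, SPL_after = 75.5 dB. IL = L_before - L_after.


Insertion loss = SPL without muffler - SPL with muffler
IL = 102.6 - 75.5 = 27.1 dB


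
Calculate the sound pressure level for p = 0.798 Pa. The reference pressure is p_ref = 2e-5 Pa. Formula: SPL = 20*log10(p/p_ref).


p / p_ref = 0.798 / 2e-5 = 39900
SPL = 20 * log10(39900) = 92.019 dB


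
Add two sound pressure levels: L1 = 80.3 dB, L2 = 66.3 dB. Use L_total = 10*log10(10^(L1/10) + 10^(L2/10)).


10^(80.3/10) = 1.07152e+08
10^(66.3/10) = 4.2658e+06
Sum = 1.07152e+08 + 4.2658e+06 = 1.11418e+08
L_total = 10*log10(1.11418e+08) = 80.47 dB


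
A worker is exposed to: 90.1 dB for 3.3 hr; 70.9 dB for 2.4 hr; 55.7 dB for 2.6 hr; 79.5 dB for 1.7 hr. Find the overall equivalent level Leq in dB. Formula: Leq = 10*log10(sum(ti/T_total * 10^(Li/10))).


T_total = 3.3 + 2.4 + 2.6 + 1.7 = 10.0 hr
(3.3/10.0) * 10^(90.1/10) = 3.37687e+08
(2.4/10.0) * 10^(70.9/10) = 2.95265e+06
(2.6/10.0) * 10^(55.7/10) = 96599.2
(1.7/10.0) * 10^(79.5/10) = 1.51513e+07
Sum = 3.37687e+08 + 2.95265e+06 + 96599.2 + 1.51513e+07 = 3.55888e+08
Leq = 10*log10(3.55888e+08) = 85.513 dB


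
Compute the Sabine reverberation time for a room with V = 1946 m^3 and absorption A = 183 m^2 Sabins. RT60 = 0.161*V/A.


RT60 = 0.161 * 1946 / 183 = 1.7121 s


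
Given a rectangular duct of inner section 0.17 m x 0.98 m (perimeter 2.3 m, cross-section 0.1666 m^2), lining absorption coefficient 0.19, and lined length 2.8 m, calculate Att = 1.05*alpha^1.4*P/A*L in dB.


alpha^1.4 = 0.19^1.4 = 0.0977811
Attenuation rate = 1.05 * alpha^1.4 * P / A
= 1.05 * 0.0977811 * 2.3 / 0.1666 = 1.41742 dB/m
Total Att = 1.41742 * 2.8 = 3.9688 dB


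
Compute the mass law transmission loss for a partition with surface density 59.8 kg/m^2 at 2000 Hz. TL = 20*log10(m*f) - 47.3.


m * f = 59.8 * 2000 = 119600
20*log10(119600) = 101.555 dB
TL = 101.555 - 47.3 = 54.255 dB


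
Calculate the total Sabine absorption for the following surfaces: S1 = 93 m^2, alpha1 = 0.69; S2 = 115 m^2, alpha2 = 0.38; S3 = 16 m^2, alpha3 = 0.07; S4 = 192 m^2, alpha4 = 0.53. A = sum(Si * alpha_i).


93 * 0.69 = 64.17
115 * 0.38 = 43.7
16 * 0.07 = 1.12
192 * 0.53 = 101.76
A_total = 64.17 + 43.7 + 1.12 + 101.76 = 210.75 m^2


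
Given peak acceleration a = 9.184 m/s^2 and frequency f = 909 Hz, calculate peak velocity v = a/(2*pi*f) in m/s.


omega = 2*pi*f = 2*pi*909 = 5711.42 rad/s
v = a / omega = 9.184 / 5711.42 = 0.001608 m/s


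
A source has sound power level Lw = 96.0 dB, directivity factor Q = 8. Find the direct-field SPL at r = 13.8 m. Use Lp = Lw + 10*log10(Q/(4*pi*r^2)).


4*pi*r^2 = 4*pi*13.8^2 = 2393.14 m^2
Q / (4*pi*r^2) = 8 / 2393.14 = 0.00334289
Lp = 96.0 + 10*log10(0.00334289) = 71.241 dB


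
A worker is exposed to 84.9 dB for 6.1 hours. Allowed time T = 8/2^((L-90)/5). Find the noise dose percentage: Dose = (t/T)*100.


T_allowed = 8 / 2^((84.9 - 90)/5) = 16.2234 hr
Dose = 6.1 / 16.2234 * 100 = 37.6 %


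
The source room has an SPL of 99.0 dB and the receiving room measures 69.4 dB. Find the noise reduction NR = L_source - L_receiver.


NR = L_source - L_receiver (difference between source and receiving room levels)
NR = 99.0 - 69.4 = 29.6 dB


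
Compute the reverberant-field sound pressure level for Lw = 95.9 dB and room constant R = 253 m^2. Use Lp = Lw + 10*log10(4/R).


4/R = 4/253 = 0.0158103
Lp = 95.9 + 10*log10(0.0158103) = 77.889 dB


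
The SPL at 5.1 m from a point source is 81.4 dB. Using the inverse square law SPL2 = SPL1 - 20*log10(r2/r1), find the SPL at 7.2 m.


r2/r1 = 7.2/5.1 = 1.41176
Correction = 20*log10(1.41176) = 2.99522 dB
SPL2 = 81.4 - 2.99522 = 78.405 dB


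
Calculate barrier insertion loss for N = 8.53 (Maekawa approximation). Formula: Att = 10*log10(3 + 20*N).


3 + 20*N = 3 + 20*8.53 = 173.6
Att = 10*log10(173.6) = 22.395 dB


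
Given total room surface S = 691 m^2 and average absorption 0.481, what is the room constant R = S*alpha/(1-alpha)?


R = 691 * 0.481 / (1 - 0.481) = 640.41 m^2


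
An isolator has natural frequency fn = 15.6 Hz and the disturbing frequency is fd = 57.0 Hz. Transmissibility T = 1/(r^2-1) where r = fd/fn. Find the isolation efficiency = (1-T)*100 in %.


r = 57.0 / 15.6 = 3.65385
r^2 - 1 = 3.65385^2 - 1 = 12.3506
T = 1/12.3506 = 0.0809677
Efficiency = (1 - 0.0809677)*100 = 91.903 %


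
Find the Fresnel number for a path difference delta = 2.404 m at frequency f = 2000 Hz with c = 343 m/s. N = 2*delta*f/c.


N = 2*delta*f/c = 2*delta/lambda, where lambda = c/f
lambda = 343 / 2000 = 0.1715 m
N = 2 * 2.404 / 0.1715 = 28.035


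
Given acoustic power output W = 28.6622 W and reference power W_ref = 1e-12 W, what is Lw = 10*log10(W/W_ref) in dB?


W / W_ref = 28.6622 / 1e-12 = 2.86622e+13
Lw = 10 * log10(2.86622e+13) = 134.57 dB


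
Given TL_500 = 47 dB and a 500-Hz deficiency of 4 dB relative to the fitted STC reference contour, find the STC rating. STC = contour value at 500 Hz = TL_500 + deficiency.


By ASTM E413, STC = value of the fitted reference contour at 500 Hz.
Contour value at 500 Hz = TL_500 + deficiency = 47 + 4 = 51
STC = 51


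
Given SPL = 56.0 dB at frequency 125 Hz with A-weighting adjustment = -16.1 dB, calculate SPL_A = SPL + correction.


A-weighting table: 125 Hz -> -16.1 dB correction
SPL_A = SPL + correction = 56.0 + (-16.1) = 39.9 dBA


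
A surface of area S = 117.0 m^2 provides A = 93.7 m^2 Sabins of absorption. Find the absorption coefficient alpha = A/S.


Absorption coefficient = absorbed power / incident power
alpha = A / S = 93.7 / 117.0 = 0.80085


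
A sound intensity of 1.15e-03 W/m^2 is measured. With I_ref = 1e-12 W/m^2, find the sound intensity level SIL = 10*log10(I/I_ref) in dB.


I / I_ref = 1.15e-03 / 1e-12 = 1.15e+09
SIL = 10 * log10(1.15e+09) = 90.607 dB


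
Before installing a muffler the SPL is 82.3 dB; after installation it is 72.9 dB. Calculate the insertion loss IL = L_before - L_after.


Insertion loss = SPL without muffler - SPL with muffler
IL = 82.3 - 72.9 = 9.4 dB


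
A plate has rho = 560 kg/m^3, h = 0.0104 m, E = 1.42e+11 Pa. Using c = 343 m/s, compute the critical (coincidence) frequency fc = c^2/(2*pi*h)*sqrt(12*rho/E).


12*rho/E = 12*560/1.42e+11 = 4.73239e-08
sqrt(12*rho/E) = sqrt(4.73239e-08) = 0.000217541
c^2/(2*pi*h) = 343^2/(2*pi*0.0104) = 1.80042e+06
fc = 1.80042e+06 * 0.000217541 = 391.67 Hz


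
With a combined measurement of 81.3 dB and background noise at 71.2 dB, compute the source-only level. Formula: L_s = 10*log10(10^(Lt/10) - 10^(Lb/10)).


10^(81.3/10) = 1.34896e+08
10^(71.2/10) = 1.31826e+07
Difference = 1.34896e+08 - 1.31826e+07 = 1.21713e+08
L_source = 10*log10(1.21713e+08) = 80.853 dB


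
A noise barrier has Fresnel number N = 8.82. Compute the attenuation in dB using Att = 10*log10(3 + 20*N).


3 + 20*N = 3 + 20*8.82 = 179.4
Att = 10*log10(179.4) = 22.538 dB


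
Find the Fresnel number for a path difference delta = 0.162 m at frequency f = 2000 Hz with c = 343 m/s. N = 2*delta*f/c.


N = 2*delta*f/c = 2*delta/lambda, where lambda = c/f
lambda = 343 / 2000 = 0.1715 m
N = 2 * 0.162 / 0.1715 = 1.8892


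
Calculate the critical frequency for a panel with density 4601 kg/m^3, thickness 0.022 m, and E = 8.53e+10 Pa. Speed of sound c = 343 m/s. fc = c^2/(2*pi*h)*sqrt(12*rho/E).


12*rho/E = 12*4601/8.53e+10 = 6.47268e-07
sqrt(12*rho/E) = sqrt(6.47268e-07) = 0.00080453
c^2/(2*pi*h) = 343^2/(2*pi*0.022) = 851110
fc = 851110 * 0.00080453 = 684.74 Hz


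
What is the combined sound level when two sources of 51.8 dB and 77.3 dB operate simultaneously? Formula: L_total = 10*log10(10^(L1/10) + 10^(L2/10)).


10^(51.8/10) = 151356
10^(77.3/10) = 5.37032e+07
Sum = 151356 + 5.37032e+07 = 5.38546e+07
L_total = 10*log10(5.38546e+07) = 77.312 dB


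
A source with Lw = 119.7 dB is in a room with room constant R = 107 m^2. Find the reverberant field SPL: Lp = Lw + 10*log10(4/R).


4/R = 4/107 = 0.0373832
Lp = 119.7 + 10*log10(0.0373832) = 105.43 dB


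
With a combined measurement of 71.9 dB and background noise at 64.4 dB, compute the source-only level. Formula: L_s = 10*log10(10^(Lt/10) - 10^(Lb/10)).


10^(71.9/10) = 1.54882e+07
10^(64.4/10) = 2.75423e+06
Difference = 1.54882e+07 - 2.75423e+06 = 1.2734e+07
L_source = 10*log10(1.2734e+07) = 71.05 dB


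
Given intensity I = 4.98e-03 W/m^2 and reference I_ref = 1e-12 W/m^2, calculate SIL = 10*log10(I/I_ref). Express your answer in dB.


I / I_ref = 4.98e-03 / 1e-12 = 4.98e+09
SIL = 10 * log10(4.98e+09) = 96.972 dB


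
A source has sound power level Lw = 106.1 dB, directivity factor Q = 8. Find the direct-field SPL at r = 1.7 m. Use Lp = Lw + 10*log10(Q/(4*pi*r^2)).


4*pi*r^2 = 4*pi*1.7^2 = 36.3168 m^2
Q / (4*pi*r^2) = 8 / 36.3168 = 0.220284
Lp = 106.1 + 10*log10(0.220284) = 99.53 dB


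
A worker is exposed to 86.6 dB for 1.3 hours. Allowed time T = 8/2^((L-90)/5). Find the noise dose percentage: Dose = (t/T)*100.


T_allowed = 8 / 2^((86.6 - 90)/5) = 12.8171 hr
Dose = 1.3 / 12.8171 * 100 = 10.143 %


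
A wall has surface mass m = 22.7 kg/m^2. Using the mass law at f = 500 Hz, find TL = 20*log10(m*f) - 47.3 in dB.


m * f = 22.7 * 500 = 11350
20*log10(11350) = 81.0999 dB
TL = 81.0999 - 47.3 = 33.8 dB


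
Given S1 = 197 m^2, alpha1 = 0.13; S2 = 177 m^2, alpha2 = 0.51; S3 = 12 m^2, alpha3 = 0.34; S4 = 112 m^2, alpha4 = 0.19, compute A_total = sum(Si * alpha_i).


197 * 0.13 = 25.61
177 * 0.51 = 90.27
12 * 0.34 = 4.08
112 * 0.19 = 21.28
A_total = 25.61 + 90.27 + 4.08 + 21.28 = 141.24 m^2


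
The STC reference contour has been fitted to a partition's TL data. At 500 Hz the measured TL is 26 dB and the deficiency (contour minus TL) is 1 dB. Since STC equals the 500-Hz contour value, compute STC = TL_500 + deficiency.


By ASTM E413, STC = value of the fitted reference contour at 500 Hz.
Contour value at 500 Hz = TL_500 + deficiency = 26 + 1 = 27
STC = 27


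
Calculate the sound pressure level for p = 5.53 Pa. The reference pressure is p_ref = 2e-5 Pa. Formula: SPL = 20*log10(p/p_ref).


p / p_ref = 5.53 / 2e-5 = 276500
SPL = 20 * log10(276500) = 108.83 dB


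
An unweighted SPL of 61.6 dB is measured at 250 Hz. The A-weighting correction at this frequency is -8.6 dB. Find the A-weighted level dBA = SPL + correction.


A-weighting table: 250 Hz -> -8.6 dB correction
SPL_A = SPL + correction = 61.6 + (-8.6) = 53 dBA


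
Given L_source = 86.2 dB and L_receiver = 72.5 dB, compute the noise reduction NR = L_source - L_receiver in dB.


NR = L_source - L_receiver (difference between source and receiving room levels)
NR = 86.2 - 72.5 = 13.7 dB


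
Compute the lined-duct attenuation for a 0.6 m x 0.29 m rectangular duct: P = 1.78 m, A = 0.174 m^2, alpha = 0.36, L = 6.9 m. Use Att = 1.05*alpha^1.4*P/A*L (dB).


alpha^1.4 = 0.36^1.4 = 0.239234
Attenuation rate = 1.05 * alpha^1.4 * P / A
= 1.05 * 0.239234 * 1.78 / 0.174 = 2.5697 dB/m
Total Att = 2.5697 * 6.9 = 17.731 dB


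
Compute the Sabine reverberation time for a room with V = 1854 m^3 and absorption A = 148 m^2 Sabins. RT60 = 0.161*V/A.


RT60 = 0.161 * 1854 / 148 = 2.0169 s


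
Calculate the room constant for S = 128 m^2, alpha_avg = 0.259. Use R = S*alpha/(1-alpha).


R = 128 * 0.259 / (1 - 0.259) = 44.74 m^2


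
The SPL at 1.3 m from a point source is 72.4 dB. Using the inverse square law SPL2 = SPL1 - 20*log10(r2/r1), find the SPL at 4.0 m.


r2/r1 = 4.0/1.3 = 3.07692
Correction = 20*log10(3.07692) = 9.76232 dB
SPL2 = 72.4 - 9.76232 = 62.638 dB


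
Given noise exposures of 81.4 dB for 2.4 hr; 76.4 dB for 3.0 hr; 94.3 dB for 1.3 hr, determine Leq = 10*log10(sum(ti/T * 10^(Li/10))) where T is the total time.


T_total = 2.4 + 3.0 + 1.3 = 6.7 hr
(2.4/6.7) * 10^(81.4/10) = 4.94466e+07
(3.0/6.7) * 10^(76.4/10) = 1.95455e+07
(1.3/6.7) * 10^(94.3/10) = 5.22238e+08
Sum = 4.94466e+07 + 1.95455e+07 + 5.22238e+08 = 5.9123e+08
Leq = 10*log10(5.9123e+08) = 87.718 dB


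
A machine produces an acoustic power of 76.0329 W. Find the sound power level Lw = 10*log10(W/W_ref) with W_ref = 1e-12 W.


W / W_ref = 76.0329 / 1e-12 = 7.60329e+13
Lw = 10 * log10(7.60329e+13) = 138.81 dB


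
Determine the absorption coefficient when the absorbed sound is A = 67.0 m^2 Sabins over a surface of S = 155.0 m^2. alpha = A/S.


Absorption coefficient = absorbed power / incident power
alpha = A / S = 67.0 / 155.0 = 0.43226


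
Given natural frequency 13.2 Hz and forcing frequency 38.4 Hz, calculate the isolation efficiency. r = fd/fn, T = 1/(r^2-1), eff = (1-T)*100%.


r = 38.4 / 13.2 = 2.90909
r^2 - 1 = 2.90909^2 - 1 = 7.4628
T = 1/7.4628 = 0.133998
Efficiency = (1 - 0.133998)*100 = 86.6 %


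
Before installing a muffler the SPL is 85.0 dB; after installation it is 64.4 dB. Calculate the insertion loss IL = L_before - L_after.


Insertion loss = SPL without muffler - SPL with muffler
IL = 85.0 - 64.4 = 20.6 dB


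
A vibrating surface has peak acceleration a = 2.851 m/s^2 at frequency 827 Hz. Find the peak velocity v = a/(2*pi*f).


omega = 2*pi*f = 2*pi*827 = 5196.19 rad/s
v = a / omega = 2.851 / 5196.19 = 0.00054867 m/s


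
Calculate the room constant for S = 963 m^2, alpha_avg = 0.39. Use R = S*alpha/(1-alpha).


R = 963 * 0.39 / (1 - 0.39) = 615.69 m^2


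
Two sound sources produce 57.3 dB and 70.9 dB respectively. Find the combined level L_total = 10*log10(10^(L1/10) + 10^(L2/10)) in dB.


10^(57.3/10) = 537032
10^(70.9/10) = 1.23027e+07
Sum = 537032 + 1.23027e+07 = 1.28397e+07
L_total = 10*log10(1.28397e+07) = 71.086 dB


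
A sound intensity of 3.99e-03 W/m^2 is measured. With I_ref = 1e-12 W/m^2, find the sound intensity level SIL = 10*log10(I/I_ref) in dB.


I / I_ref = 3.99e-03 / 1e-12 = 3.99e+09
SIL = 10 * log10(3.99e+09) = 96.01 dB


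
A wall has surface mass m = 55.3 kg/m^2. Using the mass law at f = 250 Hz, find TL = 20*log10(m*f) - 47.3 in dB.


m * f = 55.3 * 250 = 13825
20*log10(13825) = 82.8133 dB
TL = 82.8133 - 47.3 = 35.513 dB


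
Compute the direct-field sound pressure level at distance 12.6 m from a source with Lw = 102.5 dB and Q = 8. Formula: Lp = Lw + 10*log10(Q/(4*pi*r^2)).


4*pi*r^2 = 4*pi*12.6^2 = 1995.04 m^2
Q / (4*pi*r^2) = 8 / 1995.04 = 0.00400994
Lp = 102.5 + 10*log10(0.00400994) = 78.531 dB


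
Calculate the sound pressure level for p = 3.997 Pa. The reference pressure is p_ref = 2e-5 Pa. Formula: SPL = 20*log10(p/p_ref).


p / p_ref = 3.997 / 2e-5 = 199850
SPL = 20 * log10(199850) = 106.01 dB


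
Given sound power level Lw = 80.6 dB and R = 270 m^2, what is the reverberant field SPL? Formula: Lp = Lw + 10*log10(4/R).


4/R = 4/270 = 0.0148148
Lp = 80.6 + 10*log10(0.0148148) = 62.307 dB


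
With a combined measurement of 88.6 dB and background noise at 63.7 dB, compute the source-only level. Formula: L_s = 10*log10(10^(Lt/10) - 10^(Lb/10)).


10^(88.6/10) = 7.24436e+08
10^(63.7/10) = 2.34423e+06
Difference = 7.24436e+08 - 2.34423e+06 = 7.22092e+08
L_source = 10*log10(7.22092e+08) = 88.586 dB


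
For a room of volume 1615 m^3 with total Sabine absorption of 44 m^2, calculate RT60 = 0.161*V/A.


RT60 = 0.161 * 1615 / 44 = 5.9094 s


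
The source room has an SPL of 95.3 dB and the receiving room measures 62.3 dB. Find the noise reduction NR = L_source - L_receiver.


NR = L_source - L_receiver (difference between source and receiving room levels)
NR = 95.3 - 62.3 = 33 dB


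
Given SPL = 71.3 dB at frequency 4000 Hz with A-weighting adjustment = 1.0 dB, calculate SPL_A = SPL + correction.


A-weighting table: 4000 Hz -> 1.0 dB correction
SPL_A = SPL + correction = 71.3 + (1.0) = 72.3 dBA


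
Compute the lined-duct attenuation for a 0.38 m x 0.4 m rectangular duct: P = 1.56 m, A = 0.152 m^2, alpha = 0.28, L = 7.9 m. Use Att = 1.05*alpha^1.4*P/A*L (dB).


alpha^1.4 = 0.28^1.4 = 0.168276
Attenuation rate = 1.05 * alpha^1.4 * P / A
= 1.05 * 0.168276 * 1.56 / 0.152 = 1.8134 dB/m
Total Att = 1.8134 * 7.9 = 14.326 dB


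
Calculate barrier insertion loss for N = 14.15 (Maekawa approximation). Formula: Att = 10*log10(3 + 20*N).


3 + 20*N = 3 + 20*14.15 = 286
Att = 10*log10(286) = 24.564 dB


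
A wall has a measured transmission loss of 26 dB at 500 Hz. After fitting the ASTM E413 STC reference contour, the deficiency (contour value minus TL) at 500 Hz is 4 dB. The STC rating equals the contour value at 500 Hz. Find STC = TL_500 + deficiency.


By ASTM E413, STC = value of the fitted reference contour at 500 Hz.
Contour value at 500 Hz = TL_500 + deficiency = 26 + 4 = 30
STC = 30


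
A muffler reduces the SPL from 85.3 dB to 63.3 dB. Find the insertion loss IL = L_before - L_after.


Insertion loss = SPL without muffler - SPL with muffler
IL = 85.3 - 63.3 = 22 dB


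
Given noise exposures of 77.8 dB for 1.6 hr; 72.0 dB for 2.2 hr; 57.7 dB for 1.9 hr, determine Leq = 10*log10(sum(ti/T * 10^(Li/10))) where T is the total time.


T_total = 1.6 + 2.2 + 1.9 = 5.7 hr
(1.6/5.7) * 10^(77.8/10) = 1.6914e+07
(2.2/5.7) * 10^(72.0/10) = 6.11713e+06
(1.9/5.7) * 10^(57.7/10) = 196281
Sum = 1.6914e+07 + 6.11713e+06 + 196281 = 2.32274e+07
Leq = 10*log10(2.32274e+07) = 73.66 dB


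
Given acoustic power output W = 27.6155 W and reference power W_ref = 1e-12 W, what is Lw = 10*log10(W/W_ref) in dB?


W / W_ref = 27.6155 / 1e-12 = 2.76155e+13
Lw = 10 * log10(2.76155e+13) = 134.41 dB


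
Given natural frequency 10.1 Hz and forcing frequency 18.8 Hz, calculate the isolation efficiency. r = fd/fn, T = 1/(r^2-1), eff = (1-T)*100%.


r = 18.8 / 10.1 = 1.86139
r^2 - 1 = 1.86139^2 - 1 = 2.46477
T = 1/2.46477 = 0.405717
Efficiency = (1 - 0.405717)*100 = 59.428 %


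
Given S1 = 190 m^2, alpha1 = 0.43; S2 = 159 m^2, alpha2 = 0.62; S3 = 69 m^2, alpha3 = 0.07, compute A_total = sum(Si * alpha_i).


190 * 0.43 = 81.7
159 * 0.62 = 98.58
69 * 0.07 = 4.83
A_total = 81.7 + 98.58 + 4.83 = 185.11 m^2


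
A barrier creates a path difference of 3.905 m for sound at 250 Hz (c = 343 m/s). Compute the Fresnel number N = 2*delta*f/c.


N = 2*delta*f/c = 2*delta/lambda, where lambda = c/f
lambda = 343 / 250 = 1.372 m
N = 2 * 3.905 / 1.372 = 5.6924


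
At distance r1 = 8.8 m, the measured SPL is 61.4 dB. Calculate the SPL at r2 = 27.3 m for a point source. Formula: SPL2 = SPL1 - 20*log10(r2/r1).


r2/r1 = 27.3/8.8 = 3.10227
Correction = 20*log10(3.10227) = 9.83359 dB
SPL2 = 61.4 - 9.83359 = 51.566 dB


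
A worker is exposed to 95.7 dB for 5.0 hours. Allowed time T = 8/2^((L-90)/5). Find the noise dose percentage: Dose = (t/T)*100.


T_allowed = 8 / 2^((95.7 - 90)/5) = 3.63008 hr
Dose = 5.0 / 3.63008 * 100 = 137.74 %


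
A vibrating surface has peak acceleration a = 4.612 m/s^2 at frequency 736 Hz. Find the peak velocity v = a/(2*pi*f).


omega = 2*pi*f = 2*pi*736 = 4624.42 rad/s
v = a / omega = 4.612 / 4624.42 = 0.00099731 m/s


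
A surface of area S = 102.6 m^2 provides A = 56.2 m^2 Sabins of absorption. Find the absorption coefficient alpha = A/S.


Absorption coefficient = absorbed power / incident power
alpha = A / S = 56.2 / 102.6 = 0.54776


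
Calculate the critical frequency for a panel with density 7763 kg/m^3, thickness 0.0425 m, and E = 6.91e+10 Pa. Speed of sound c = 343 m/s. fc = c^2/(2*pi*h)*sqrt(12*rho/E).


12*rho/E = 12*7763/6.91e+10 = 1.34813e-06
sqrt(12*rho/E) = sqrt(1.34813e-06) = 0.00116109
c^2/(2*pi*h) = 343^2/(2*pi*0.0425) = 440575
fc = 440575 * 0.00116109 = 511.55 Hz


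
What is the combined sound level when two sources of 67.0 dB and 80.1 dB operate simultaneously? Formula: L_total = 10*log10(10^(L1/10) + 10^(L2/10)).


10^(67.0/10) = 5.01187e+06
10^(80.1/10) = 1.02329e+08
Sum = 5.01187e+06 + 1.02329e+08 = 1.07341e+08
L_total = 10*log10(1.07341e+08) = 80.308 dB


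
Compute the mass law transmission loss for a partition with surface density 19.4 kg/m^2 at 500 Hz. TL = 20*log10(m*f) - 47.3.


m * f = 19.4 * 500 = 9700
20*log10(9700) = 79.7354 dB
TL = 79.7354 - 47.3 = 32.435 dB


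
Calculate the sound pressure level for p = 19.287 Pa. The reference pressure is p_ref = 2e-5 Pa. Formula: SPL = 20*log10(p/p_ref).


p / p_ref = 19.287 / 2e-5 = 964350
SPL = 20 * log10(964350) = 119.68 dB


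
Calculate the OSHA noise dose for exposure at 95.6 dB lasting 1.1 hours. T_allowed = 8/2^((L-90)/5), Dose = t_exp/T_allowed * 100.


T_allowed = 8 / 2^((95.6 - 90)/5) = 3.68075 hr
Dose = 1.1 / 3.68075 * 100 = 29.885 %


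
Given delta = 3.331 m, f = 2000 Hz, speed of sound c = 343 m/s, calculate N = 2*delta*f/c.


N = 2*delta*f/c = 2*delta/lambda, where lambda = c/f
lambda = 343 / 2000 = 0.1715 m
N = 2 * 3.331 / 0.1715 = 38.845


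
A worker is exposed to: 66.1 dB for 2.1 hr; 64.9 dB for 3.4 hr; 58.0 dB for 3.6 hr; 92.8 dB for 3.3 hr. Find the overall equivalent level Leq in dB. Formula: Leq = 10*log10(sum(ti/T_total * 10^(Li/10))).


T_total = 2.1 + 3.4 + 3.6 + 3.3 = 12.4 hr
(2.1/12.4) * 10^(66.1/10) = 689918
(3.4/12.4) * 10^(64.9/10) = 847339
(3.6/12.4) * 10^(58.0/10) = 183181
(3.3/12.4) * 10^(92.8/10) = 5.07098e+08
Sum = 689918 + 847339 + 183181 + 5.07098e+08 = 5.08818e+08
Leq = 10*log10(5.08818e+08) = 87.066 dB


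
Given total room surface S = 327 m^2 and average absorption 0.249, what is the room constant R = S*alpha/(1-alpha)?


R = 327 * 0.249 / (1 - 0.249) = 108.42 m^2


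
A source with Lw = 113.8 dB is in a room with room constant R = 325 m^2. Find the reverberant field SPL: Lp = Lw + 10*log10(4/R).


4/R = 4/325 = 0.0123077
Lp = 113.8 + 10*log10(0.0123077) = 94.702 dB


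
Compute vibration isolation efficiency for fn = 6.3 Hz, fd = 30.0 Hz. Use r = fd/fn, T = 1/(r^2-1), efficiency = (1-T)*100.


r = 30.0 / 6.3 = 4.7619
r^2 - 1 = 4.7619^2 - 1 = 21.6757
T = 1/21.6757 = 0.0461346
Efficiency = (1 - 0.0461346)*100 = 95.387 %


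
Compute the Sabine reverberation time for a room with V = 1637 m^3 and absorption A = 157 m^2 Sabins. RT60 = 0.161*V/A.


RT60 = 0.161 * 1637 / 157 = 1.6787 s


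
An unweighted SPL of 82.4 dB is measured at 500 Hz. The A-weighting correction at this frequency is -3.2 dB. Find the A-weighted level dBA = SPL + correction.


A-weighting table: 500 Hz -> -3.2 dB correction
SPL_A = SPL + correction = 82.4 + (-3.2) = 79.2 dBA


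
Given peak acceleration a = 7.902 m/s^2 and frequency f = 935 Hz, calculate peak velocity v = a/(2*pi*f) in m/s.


omega = 2*pi*f = 2*pi*935 = 5874.78 rad/s
v = a / omega = 7.902 / 5874.78 = 0.0013451 m/s


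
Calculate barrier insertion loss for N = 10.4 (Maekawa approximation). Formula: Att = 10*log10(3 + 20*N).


3 + 20*N = 3 + 20*10.4 = 211
Att = 10*log10(211) = 23.243 dB


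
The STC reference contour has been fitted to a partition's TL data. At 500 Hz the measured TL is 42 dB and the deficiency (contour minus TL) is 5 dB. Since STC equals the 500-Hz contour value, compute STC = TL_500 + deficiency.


By ASTM E413, STC = value of the fitted reference contour at 500 Hz.
Contour value at 500 Hz = TL_500 + deficiency = 42 + 5 = 47
STC = 47


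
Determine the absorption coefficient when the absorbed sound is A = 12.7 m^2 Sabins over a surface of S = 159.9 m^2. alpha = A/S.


Absorption coefficient = absorbed power / incident power
alpha = A / S = 12.7 / 159.9 = 0.079425


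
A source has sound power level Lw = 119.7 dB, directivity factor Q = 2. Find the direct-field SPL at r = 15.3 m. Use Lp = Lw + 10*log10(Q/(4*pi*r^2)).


4*pi*r^2 = 4*pi*15.3^2 = 2941.66 m^2
Q / (4*pi*r^2) = 2 / 2941.66 = 0.000679888
Lp = 119.7 + 10*log10(0.000679888) = 88.024 dB


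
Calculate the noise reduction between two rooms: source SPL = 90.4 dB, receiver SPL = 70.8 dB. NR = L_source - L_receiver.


NR = L_source - L_receiver (difference between source and receiving room levels)
NR = 90.4 - 70.8 = 19.6 dB


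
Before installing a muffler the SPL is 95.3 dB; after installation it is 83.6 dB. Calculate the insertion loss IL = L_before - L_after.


Insertion loss = SPL without muffler - SPL with muffler
IL = 95.3 - 83.6 = 11.7 dB


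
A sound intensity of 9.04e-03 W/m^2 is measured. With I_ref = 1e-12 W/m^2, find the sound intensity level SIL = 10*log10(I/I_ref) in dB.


I / I_ref = 9.04e-03 / 1e-12 = 9.04e+09
SIL = 10 * log10(9.04e+09) = 99.562 dB


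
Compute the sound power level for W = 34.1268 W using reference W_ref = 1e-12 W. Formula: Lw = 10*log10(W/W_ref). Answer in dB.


W / W_ref = 34.1268 / 1e-12 = 3.41268e+13
Lw = 10 * log10(3.41268e+13) = 135.33 dB


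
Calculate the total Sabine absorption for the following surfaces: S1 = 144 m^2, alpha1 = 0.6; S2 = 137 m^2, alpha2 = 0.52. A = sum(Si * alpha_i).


144 * 0.6 = 86.4
137 * 0.52 = 71.24
A_total = 86.4 + 71.24 = 157.64 m^2


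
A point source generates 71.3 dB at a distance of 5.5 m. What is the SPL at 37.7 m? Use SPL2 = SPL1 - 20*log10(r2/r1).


r2/r1 = 37.7/5.5 = 6.85455
Correction = 20*log10(6.85455) = 16.7196 dB
SPL2 = 71.3 - 16.7196 = 54.58 dB


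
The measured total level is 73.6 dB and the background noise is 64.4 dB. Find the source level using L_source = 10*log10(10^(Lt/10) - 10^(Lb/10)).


10^(73.6/10) = 2.29087e+07
10^(64.4/10) = 2.75423e+06
Difference = 2.29087e+07 - 2.75423e+06 = 2.01545e+07
L_source = 10*log10(2.01545e+07) = 73.044 dB


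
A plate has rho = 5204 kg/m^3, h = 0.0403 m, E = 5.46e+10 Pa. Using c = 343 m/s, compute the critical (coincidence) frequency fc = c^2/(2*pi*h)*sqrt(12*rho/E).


12*rho/E = 12*5204/5.46e+10 = 1.14374e-06
sqrt(12*rho/E) = sqrt(1.14374e-06) = 0.00106946
c^2/(2*pi*h) = 343^2/(2*pi*0.0403) = 464626
fc = 464626 * 0.00106946 = 496.9 Hz


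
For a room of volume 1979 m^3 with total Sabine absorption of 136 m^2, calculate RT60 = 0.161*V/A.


RT60 = 0.161 * 1979 / 136 = 2.3428 s


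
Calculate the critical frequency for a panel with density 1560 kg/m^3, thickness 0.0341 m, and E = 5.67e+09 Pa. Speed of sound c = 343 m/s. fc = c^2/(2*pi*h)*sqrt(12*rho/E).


12*rho/E = 12*1560/5.67e+09 = 3.30159e-06
sqrt(12*rho/E) = sqrt(3.30159e-06) = 0.00181703
c^2/(2*pi*h) = 343^2/(2*pi*0.0341) = 549103
fc = 549103 * 0.00181703 = 997.74 Hz


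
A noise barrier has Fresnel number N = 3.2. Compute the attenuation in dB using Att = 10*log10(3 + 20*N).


3 + 20*N = 3 + 20*3.2 = 67
Att = 10*log10(67) = 18.261 dB


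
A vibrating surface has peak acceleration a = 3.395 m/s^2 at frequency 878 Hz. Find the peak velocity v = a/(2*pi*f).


omega = 2*pi*f = 2*pi*878 = 5516.64 rad/s
v = a / omega = 3.395 / 5516.64 = 0.00061541 m/s


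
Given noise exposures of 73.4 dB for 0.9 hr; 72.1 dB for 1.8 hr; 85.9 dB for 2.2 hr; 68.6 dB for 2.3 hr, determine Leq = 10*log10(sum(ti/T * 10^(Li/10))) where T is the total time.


T_total = 0.9 + 1.8 + 2.2 + 2.3 = 7.2 hr
(0.9/7.2) * 10^(73.4/10) = 2.7347e+06
(1.8/7.2) * 10^(72.1/10) = 4.05453e+06
(2.2/7.2) * 10^(85.9/10) = 1.18875e+08
(2.3/7.2) * 10^(68.6/10) = 2.31417e+06
Sum = 2.7347e+06 + 4.05453e+06 + 1.18875e+08 + 2.31417e+06 = 1.27978e+08
Leq = 10*log10(1.27978e+08) = 81.071 dB


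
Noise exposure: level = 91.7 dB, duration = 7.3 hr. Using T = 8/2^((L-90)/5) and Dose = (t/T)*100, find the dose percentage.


T_allowed = 8 / 2^((91.7 - 90)/5) = 6.32033 hr
Dose = 7.3 / 6.32033 * 100 = 115.5 %


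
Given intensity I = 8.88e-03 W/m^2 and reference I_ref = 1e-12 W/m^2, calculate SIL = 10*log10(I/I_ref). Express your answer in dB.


I / I_ref = 8.88e-03 / 1e-12 = 8.88e+09
SIL = 10 * log10(8.88e+09) = 99.484 dB


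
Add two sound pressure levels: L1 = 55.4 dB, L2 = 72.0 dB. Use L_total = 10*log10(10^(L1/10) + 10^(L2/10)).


10^(55.4/10) = 346737
10^(72.0/10) = 1.58489e+07
Sum = 346737 + 1.58489e+07 = 1.61956e+07
L_total = 10*log10(1.61956e+07) = 72.094 dB


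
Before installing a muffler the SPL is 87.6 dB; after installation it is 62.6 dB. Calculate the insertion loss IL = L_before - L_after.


Insertion loss = SPL without muffler - SPL with muffler
IL = 87.6 - 62.6 = 25 dB


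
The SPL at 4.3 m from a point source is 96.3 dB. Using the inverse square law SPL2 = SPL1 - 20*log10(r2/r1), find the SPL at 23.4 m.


r2/r1 = 23.4/4.3 = 5.44186
Correction = 20*log10(5.44186) = 14.7149 dB
SPL2 = 96.3 - 14.7149 = 81.585 dB


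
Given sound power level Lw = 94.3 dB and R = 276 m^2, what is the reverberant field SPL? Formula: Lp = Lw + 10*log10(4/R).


4/R = 4/276 = 0.0144928
Lp = 94.3 + 10*log10(0.0144928) = 75.912 dB


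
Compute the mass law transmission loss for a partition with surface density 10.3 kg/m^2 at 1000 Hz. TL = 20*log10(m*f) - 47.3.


m * f = 10.3 * 1000 = 10300
20*log10(10300) = 80.2567 dB
TL = 80.2567 - 47.3 = 32.957 dB


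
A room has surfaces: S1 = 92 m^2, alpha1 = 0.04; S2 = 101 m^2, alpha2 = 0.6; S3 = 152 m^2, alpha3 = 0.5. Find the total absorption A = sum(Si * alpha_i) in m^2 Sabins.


92 * 0.04 = 3.68
101 * 0.6 = 60.6
152 * 0.5 = 76
A_total = 3.68 + 60.6 + 76 = 140.28 m^2


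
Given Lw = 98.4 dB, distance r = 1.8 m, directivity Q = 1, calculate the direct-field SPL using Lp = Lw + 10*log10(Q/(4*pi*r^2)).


4*pi*r^2 = 4*pi*1.8^2 = 40.715 m^2
Q / (4*pi*r^2) = 1 / 40.715 = 0.024561
Lp = 98.4 + 10*log10(0.024561) = 82.302 dB


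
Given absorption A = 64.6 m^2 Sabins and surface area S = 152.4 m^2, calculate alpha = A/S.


Absorption coefficient = absorbed power / incident power
alpha = A / S = 64.6 / 152.4 = 0.42388


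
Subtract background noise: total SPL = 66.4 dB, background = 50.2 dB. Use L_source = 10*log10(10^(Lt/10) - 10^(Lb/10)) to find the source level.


10^(66.4/10) = 4.36516e+06
10^(50.2/10) = 104713
Difference = 4.36516e+06 - 104713 = 4.26045e+06
L_source = 10*log10(4.26045e+06) = 66.295 dB


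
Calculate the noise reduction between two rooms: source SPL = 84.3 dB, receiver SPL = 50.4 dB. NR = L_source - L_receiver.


NR = L_source - L_receiver (difference between source and receiving room levels)
NR = 84.3 - 50.4 = 33.9 dB


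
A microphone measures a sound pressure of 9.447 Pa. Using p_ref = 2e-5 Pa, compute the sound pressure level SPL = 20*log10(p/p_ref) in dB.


p / p_ref = 9.447 / 2e-5 = 472350
SPL = 20 * log10(472350) = 113.49 dB


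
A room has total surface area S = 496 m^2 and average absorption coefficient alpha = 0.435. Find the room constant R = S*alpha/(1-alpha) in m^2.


R = 496 * 0.435 / (1 - 0.435) = 381.88 m^2


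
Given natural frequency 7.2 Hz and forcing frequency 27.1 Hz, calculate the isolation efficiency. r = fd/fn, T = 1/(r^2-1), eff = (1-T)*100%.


r = 27.1 / 7.2 = 3.76389
r^2 - 1 = 3.76389^2 - 1 = 13.1669
T = 1/13.1669 = 0.075948
Efficiency = (1 - 0.075948)*100 = 92.405 %


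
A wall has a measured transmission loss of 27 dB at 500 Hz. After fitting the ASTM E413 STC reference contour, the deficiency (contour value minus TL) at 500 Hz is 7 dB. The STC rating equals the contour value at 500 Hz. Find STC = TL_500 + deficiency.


By ASTM E413, STC = value of the fitted reference contour at 500 Hz.
Contour value at 500 Hz = TL_500 + deficiency = 27 + 7 = 34
STC = 34


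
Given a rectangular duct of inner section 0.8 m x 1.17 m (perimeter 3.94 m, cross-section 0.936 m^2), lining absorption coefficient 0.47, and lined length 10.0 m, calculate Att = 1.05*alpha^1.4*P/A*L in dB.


alpha^1.4 = 0.47^1.4 = 0.347486
Attenuation rate = 1.05 * alpha^1.4 * P / A
= 1.05 * 0.347486 * 3.94 / 0.936 = 1.53584 dB/m
Total Att = 1.53584 * 10.0 = 15.358 dB


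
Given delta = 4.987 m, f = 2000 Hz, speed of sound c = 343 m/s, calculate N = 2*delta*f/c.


N = 2*delta*f/c = 2*delta/lambda, where lambda = c/f
lambda = 343 / 2000 = 0.1715 m
N = 2 * 4.987 / 0.1715 = 58.157


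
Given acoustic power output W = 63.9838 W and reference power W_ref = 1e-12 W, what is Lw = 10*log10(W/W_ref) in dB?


W / W_ref = 63.9838 / 1e-12 = 6.39838e+13
Lw = 10 * log10(6.39838e+13) = 138.06 dB


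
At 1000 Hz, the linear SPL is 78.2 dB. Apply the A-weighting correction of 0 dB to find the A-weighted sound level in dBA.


A-weighting table: 1000 Hz -> 0 dB correction
SPL_A = SPL + correction = 78.2 + (0) = 78.2 dBA


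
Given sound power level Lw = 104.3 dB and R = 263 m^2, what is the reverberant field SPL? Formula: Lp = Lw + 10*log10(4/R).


4/R = 4/263 = 0.0152091
Lp = 104.3 + 10*log10(0.0152091) = 86.121 dB


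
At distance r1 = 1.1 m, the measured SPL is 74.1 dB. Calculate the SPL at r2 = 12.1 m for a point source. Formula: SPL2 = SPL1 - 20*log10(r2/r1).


r2/r1 = 12.1/1.1 = 11
Correction = 20*log10(11) = 20.8279 dB
SPL2 = 74.1 - 20.8279 = 53.272 dB


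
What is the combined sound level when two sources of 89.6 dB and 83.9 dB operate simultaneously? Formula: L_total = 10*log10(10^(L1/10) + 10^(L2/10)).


10^(89.6/10) = 9.12011e+08
10^(83.9/10) = 2.45471e+08
Sum = 9.12011e+08 + 2.45471e+08 = 1.15748e+09
L_total = 10*log10(1.15748e+09) = 90.635 dB


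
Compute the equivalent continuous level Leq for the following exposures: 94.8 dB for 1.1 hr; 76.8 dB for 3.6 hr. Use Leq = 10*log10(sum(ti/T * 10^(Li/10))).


T_total = 1.1 + 3.6 = 4.7 hr
(1.1/4.7) * 10^(94.8/10) = 7.06797e+08
(3.6/4.7) * 10^(76.8/10) = 3.6661e+07
Sum = 7.06797e+08 + 3.6661e+07 = 7.43458e+08
Leq = 10*log10(7.43458e+08) = 88.713 dB


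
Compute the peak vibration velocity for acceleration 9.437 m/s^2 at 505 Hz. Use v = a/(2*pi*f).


omega = 2*pi*f = 2*pi*505 = 3173.01 rad/s
v = a / omega = 9.437 / 3173.01 = 0.0029741 m/s


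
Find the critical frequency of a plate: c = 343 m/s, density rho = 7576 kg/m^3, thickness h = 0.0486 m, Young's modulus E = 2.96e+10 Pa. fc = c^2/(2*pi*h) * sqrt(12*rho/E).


12*rho/E = 12*7576/2.96e+10 = 3.07135e-06
sqrt(12*rho/E) = sqrt(3.07135e-06) = 0.00175253
c^2/(2*pi*h) = 343^2/(2*pi*0.0486) = 385276
fc = 385276 * 0.00175253 = 675.21 Hz


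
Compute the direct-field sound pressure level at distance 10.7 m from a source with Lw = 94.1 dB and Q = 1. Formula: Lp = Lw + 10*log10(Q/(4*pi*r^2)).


4*pi*r^2 = 4*pi*10.7^2 = 1438.72 m^2
Q / (4*pi*r^2) = 1 / 1438.72 = 0.000695062
Lp = 94.1 + 10*log10(0.000695062) = 62.52 dB


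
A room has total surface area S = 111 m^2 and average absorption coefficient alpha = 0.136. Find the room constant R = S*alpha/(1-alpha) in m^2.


R = 111 * 0.136 / (1 - 0.136) = 17.472 m^2


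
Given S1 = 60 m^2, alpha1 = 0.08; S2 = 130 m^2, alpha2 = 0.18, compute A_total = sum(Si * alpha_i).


60 * 0.08 = 4.8
130 * 0.18 = 23.4
A_total = 4.8 + 23.4 = 28.2 m^2


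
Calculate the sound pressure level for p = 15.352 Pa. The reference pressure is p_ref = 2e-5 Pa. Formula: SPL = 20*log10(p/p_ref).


p / p_ref = 15.352 / 2e-5 = 767600
SPL = 20 * log10(767600) = 117.7 dB


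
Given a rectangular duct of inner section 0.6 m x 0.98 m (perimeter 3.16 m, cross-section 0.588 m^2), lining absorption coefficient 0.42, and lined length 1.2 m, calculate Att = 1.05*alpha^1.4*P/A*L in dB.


alpha^1.4 = 0.42^1.4 = 0.296858
Attenuation rate = 1.05 * alpha^1.4 * P / A
= 1.05 * 0.296858 * 3.16 / 0.588 = 1.67513 dB/m
Total Att = 1.67513 * 1.2 = 2.0102 dB


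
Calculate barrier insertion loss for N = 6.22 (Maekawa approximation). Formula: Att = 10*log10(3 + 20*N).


3 + 20*N = 3 + 20*6.22 = 127.4
Att = 10*log10(127.4) = 21.052 dB


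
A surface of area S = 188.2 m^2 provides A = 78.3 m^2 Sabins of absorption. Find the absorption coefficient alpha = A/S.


Absorption coefficient = absorbed power / incident power
alpha = A / S = 78.3 / 188.2 = 0.41605


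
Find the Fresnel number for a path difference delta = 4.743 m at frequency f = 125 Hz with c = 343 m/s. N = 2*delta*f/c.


N = 2*delta*f/c = 2*delta/lambda, where lambda = c/f
lambda = 343 / 125 = 2.744 m
N = 2 * 4.743 / 2.744 = 3.457


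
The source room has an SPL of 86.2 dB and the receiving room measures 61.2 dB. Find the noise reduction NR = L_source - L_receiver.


NR = L_source - L_receiver (difference between source and receiving room levels)
NR = 86.2 - 61.2 = 25 dB


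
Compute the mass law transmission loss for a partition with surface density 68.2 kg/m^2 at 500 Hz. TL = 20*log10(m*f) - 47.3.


m * f = 68.2 * 500 = 34100
20*log10(34100) = 90.6551 dB
TL = 90.6551 - 47.3 = 43.355 dB


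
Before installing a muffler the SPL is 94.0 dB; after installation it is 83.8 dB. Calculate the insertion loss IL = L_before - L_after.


Insertion loss = SPL without muffler - SPL with muffler
IL = 94.0 - 83.8 = 10.2 dB


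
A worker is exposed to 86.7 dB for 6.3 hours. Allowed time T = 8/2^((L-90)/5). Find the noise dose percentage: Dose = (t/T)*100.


T_allowed = 8 / 2^((86.7 - 90)/5) = 12.6407 hr
Dose = 6.3 / 12.6407 * 100 = 49.839 %


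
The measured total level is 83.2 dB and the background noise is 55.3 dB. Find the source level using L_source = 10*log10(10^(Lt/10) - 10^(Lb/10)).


10^(83.2/10) = 2.0893e+08
10^(55.3/10) = 338844
Difference = 2.0893e+08 - 338844 = 2.08591e+08
L_source = 10*log10(2.08591e+08) = 83.193 dB


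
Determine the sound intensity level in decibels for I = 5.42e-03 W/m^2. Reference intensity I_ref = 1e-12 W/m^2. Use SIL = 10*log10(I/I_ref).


I / I_ref = 5.42e-03 / 1e-12 = 5.42e+09
SIL = 10 * log10(5.42e+09) = 97.34 dB


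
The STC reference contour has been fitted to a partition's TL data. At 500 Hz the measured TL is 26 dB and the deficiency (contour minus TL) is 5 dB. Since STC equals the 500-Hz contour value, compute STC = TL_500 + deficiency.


By ASTM E413, STC = value of the fitted reference contour at 500 Hz.
Contour value at 500 Hz = TL_500 + deficiency = 26 + 5 = 31
STC = 31


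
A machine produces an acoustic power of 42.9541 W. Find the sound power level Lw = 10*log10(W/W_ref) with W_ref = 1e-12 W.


W / W_ref = 42.9541 / 1e-12 = 4.29541e+13
Lw = 10 * log10(4.29541e+13) = 136.33 dB


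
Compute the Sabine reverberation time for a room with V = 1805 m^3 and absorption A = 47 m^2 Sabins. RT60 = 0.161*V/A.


RT60 = 0.161 * 1805 / 47 = 6.1831 s


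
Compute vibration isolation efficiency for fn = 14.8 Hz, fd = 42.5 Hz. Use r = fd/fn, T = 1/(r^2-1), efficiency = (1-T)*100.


r = 42.5 / 14.8 = 2.87162
r^2 - 1 = 2.87162^2 - 1 = 7.2462
T = 1/7.2462 = 0.138003
Efficiency = (1 - 0.138003)*100 = 86.2 %


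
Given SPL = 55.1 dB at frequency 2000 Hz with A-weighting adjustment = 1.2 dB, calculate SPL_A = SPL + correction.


A-weighting table: 2000 Hz -> 1.2 dB correction
SPL_A = SPL + correction = 55.1 + (1.2) = 56.3 dBA
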